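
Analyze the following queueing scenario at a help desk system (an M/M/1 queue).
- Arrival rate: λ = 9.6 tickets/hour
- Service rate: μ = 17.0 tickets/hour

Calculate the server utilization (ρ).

Server utilization: ρ = λ/μ
ρ = 9.6/17.0 = 0.5647
The server is busy 56.47% of the time.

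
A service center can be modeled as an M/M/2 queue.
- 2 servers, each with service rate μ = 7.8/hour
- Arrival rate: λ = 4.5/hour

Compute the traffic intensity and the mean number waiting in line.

Traffic intensity: ρ = λ/(cμ) = 4.5/(2×7.8) = 0.2885
Since ρ = 0.2885 < 1, system is stable.
Offered load a = λ/μ = cρ = 4.5/7.8 = 0.5769
P₀ = [ Σₙ₌₀^1 aⁿ/n! + a^2/(2!(1-ρ)) ]⁻¹
Σ = a^0/0! + a^1/1! = 1.0000 + 0.5769 = 1.5769
a^2/(2!(1-ρ)) = 0.3328/(2 × 0.7115) = 0.2339
P₀ = 1/(1.5769 + 0.2339) = 0.5522
Lq = P₀·a^2·ρ / (2!(1-ρ)²) = 0.5522 × 0.3328 × 0.2885 / (2 × 0.5063) = 0.05236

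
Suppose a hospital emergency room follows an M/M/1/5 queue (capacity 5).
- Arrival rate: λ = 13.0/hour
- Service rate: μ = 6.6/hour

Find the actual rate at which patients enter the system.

ρ = λ/μ = 13.0/6.6 = 1.9697
P₀ = (1-ρ)/(1-ρ^(K+1)) = (1-1.9697)/(1-1.9697^6) = -0.9697/-57.3983 = 0.01689
P_K = P₀×ρ^K = 0.016894 × 1.9697^5 = 0.016894 × 29.6483 = 0.5009
λ_eff = λ(1-P_K) = 13.0 × (1 - 0.500885) = 13.0 × 0.499115 = 6.4885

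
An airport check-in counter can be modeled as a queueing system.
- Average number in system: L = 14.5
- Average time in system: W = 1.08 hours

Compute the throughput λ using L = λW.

Little's Law: L = λW, so λ = L/W
λ = 14.5/1.08 = 13.4259 passengers/hour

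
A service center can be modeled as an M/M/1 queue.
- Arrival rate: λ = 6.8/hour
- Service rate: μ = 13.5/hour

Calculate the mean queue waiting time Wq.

First, compute utilization: ρ = λ/μ = 6.8/13.5 = 0.5037
For M/M/1: Wq = λ/(μ(μ-λ))
Wq = 6.8/(13.5 × (13.5-6.8))
Wq = 6.8/(13.5 × 6.70)
Wq = 0.07518 hours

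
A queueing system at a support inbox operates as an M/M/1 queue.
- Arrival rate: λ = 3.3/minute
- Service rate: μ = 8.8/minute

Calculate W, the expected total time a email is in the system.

First, compute utilization: ρ = λ/μ = 3.3/8.8 = 0.3750
For M/M/1: W = 1/(μ-λ)
W = 1/(8.8-3.3) = 1/5.50
W = 0.1818 minutes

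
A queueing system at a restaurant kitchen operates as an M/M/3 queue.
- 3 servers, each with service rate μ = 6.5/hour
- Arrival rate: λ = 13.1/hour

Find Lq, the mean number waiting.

Traffic intensity: ρ = λ/(cμ) = 13.1/(3×6.5) = 0.6718
Since ρ = 0.6718 < 1, system is stable.
Offered load a = λ/μ = cρ = 13.1/6.5 = 2.0154
P₀ = [ Σₙ₌₀^2 aⁿ/n! + a^3/(3!(1-ρ)) ]⁻¹
Σ = a^0/0! + a^1/1! + a^2/2! = 1.0000 + 2.0154 + 2.0309 = 5.0463
a^3/(3!(1-ρ)) = 8.1860/(6 × 0.3282) = 4.1570
P₀ = 1/(5.0463 + 4.1570) = 0.1087
Lq = P₀·a^3·ρ / (3!(1-ρ)²) = 0.10866 × 8.1860 × 0.67179 / (6 × 0.10772) = 0.9245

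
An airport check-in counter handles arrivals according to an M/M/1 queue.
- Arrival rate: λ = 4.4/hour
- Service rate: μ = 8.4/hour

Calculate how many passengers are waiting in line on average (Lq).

ρ = λ/μ = 4.4/8.4 = 0.5238
For M/M/1: Lq = λ²/(μ(μ-λ))
Lq = 19.36/(8.4 × 4.00)
Lq = 0.5762 passengers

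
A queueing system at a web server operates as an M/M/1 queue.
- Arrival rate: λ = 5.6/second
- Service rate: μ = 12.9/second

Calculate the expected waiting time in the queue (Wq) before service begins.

First, compute utilization: ρ = λ/μ = 5.6/12.9 = 0.4341
For M/M/1: Wq = λ/(μ(μ-λ))
Wq = 5.6/(12.9 × (12.9-5.6))
Wq = 5.6/(12.9 × 7.30)
Wq = 0.05947 seconds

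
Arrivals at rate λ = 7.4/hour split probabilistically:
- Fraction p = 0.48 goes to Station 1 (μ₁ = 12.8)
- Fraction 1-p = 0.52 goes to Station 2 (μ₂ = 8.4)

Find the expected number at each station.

Effective rates: λ₁ = 7.4×0.48 = 3.552, λ₂ = 7.4×0.52 = 3.848
Station 1: ρ₁ = 3.552/12.8 = 0.2775, L₁ = ρ₁/(1-ρ₁) = 0.2775/(1-0.2775) = 0.3841
Station 2: ρ₂ = 3.848/8.4 = 0.458095, L₂ = ρ₂/(1-ρ₂) = 0.458095/(1-0.458095) = 0.8453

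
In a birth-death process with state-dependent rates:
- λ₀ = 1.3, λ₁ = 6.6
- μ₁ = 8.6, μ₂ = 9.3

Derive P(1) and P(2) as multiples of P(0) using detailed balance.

Balance equations:
State 0: λ₀P₀ = μ₁P₁ → P₁ = (λ₀/μ₁)P₀ = (1.3/8.6)P₀ = 0.1512P₀
State 1: P₂ = (λ₀λ₁)/(μ₁μ₂)P₀ = (1.3×6.6)/(8.6×9.3)P₀ = 0.1073P₀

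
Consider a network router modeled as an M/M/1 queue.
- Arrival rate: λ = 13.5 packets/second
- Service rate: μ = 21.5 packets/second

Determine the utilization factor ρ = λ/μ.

Server utilization: ρ = λ/μ
ρ = 13.5/21.5 = 0.6279
The server is busy 62.79% of the time.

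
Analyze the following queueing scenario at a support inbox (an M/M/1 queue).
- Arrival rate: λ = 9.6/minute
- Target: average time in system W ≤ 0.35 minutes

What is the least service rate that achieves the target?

For M/M/1: W = 1/(μ-λ)
Need W ≤ 0.35, so 1/(μ-λ) ≤ 0.35
μ - λ ≥ 1/0.35 = 2.8571
μ ≥ 9.6 + 2.8571 = 12.4571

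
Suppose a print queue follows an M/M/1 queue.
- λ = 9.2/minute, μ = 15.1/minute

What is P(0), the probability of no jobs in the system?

ρ = λ/μ = 9.2/15.1 = 0.6093
P(0) = 1 - ρ = 1 - 0.6093 = 0.3907
The server is idle 39.07% of the time.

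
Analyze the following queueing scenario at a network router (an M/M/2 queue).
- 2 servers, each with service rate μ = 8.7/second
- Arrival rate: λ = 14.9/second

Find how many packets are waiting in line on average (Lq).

Traffic intensity: ρ = λ/(cμ) = 14.9/(2×8.7) = 0.8563
Since ρ = 0.8563 < 1, system is stable.
Offered load a = λ/μ = cρ = 14.9/8.7 = 1.7126
P₀ = [ Σₙ₌₀^1 aⁿ/n! + a^2/(2!(1-ρ)) ]⁻¹
Σ = a^0/0! + a^1/1! = 1.0000 + 1.7126 = 2.7126
a^2/(2!(1-ρ)) = 2.93315/(2 × 0.143678) = 10.2074
P₀ = 1/(2.7126 + 10.2074) = 0.07740
Lq = P₀·a^2·ρ / (2!(1-ρ)²) = 0.0773994 × 2.93315 × 0.856322 / (2 × 0.0206434) = 4.7087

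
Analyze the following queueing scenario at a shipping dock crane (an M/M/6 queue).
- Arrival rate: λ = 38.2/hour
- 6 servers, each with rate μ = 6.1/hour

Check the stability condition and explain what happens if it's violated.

Stability requires ρ = λ/(cμ) < 1
ρ = 38.2/(6 × 6.1) = 38.2/36.60 = 1.0437
Since 1.0437 ≥ 1, the system is UNSTABLE.
Need c > λ/μ = 38.2/6.1 = 6.26.
Minimum servers needed: c = 7.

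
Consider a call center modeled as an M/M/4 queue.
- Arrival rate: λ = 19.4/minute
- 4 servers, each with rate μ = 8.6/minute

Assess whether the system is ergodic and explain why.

Stability requires ρ = λ/(cμ) < 1
ρ = 19.4/(4 × 8.6) = 19.4/34.40 = 0.5640
Since 0.5640 < 1, the system is STABLE.
The servers are busy 56.40% of the time.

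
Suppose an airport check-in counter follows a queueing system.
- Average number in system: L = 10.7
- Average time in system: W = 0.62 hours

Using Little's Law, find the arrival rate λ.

Little's Law: L = λW, so λ = L/W
λ = 10.7/0.62 = 17.2581 passengers/hour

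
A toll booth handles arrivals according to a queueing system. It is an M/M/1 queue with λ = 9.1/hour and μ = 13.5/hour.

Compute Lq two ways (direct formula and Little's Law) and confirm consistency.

Method 1 (direct): Lq = λ²/(μ(μ-λ)) = 82.81/(13.5 × 4.40) = 1.3941

Method 2 (Little's Law):
W = 1/(μ-λ) = 1/4.40 = 0.2273
Wq = W - 1/μ = 0.2273 - 0.07407 = 0.1532
Lq = λWq = 9.1 × 0.1532 = 1.3941 ✔ (matches Method 1)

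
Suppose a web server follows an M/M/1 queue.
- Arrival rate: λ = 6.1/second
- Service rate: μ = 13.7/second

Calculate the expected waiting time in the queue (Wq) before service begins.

First, compute utilization: ρ = λ/μ = 6.1/13.7 = 0.4453
For M/M/1: Wq = λ/(μ(μ-λ))
Wq = 6.1/(13.7 × (13.7-6.1))
Wq = 6.1/(13.7 × 7.60)
Wq = 0.05859 seconds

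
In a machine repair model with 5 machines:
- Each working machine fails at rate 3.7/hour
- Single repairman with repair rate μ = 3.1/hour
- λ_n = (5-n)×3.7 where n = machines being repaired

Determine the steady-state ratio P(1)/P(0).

P(1)/P(0) = ∏_{i=0}^{1-1} λ_i/μ_{i+1}
= (5-0)×3.7/3.1
= 5.9677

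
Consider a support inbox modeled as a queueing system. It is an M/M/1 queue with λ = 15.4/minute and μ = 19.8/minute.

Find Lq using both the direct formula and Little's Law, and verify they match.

Method 1 (direct): Lq = λ²/(μ(μ-λ)) = 237.16/(19.8 × 4.40) = 2.7222

Method 2 (Little's Law):
W = 1/(μ-λ) = 1/4.40 = 0.227273
Wq = W - 1/μ = 0.227273 - 0.0505051 = 0.176768
Lq = λWq = 15.4 × 0.176768 = 2.7222 ✔ (matches Method 1)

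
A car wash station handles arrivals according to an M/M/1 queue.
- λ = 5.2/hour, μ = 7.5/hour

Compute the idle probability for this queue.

ρ = λ/μ = 5.2/7.5 = 0.6933
P(0) = 1 - ρ = 1 - 0.6933 = 0.3067
The server is idle 30.67% of the time.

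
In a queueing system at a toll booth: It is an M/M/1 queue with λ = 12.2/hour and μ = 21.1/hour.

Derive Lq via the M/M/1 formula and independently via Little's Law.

Method 1 (direct): Lq = λ²/(μ(μ-λ)) = 148.84/(21.1 × 8.90) = 0.7926

Method 2 (Little's Law):
W = 1/(μ-λ) = 1/8.90 = 0.11236
Wq = W - 1/μ = 0.11236 - 0.047393 = 0.06497
Lq = λWq = 12.2 × 0.06497 = 0.7926 ✔ (matches Method 1)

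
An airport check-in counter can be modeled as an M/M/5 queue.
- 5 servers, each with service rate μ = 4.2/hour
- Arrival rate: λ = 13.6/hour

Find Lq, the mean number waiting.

Traffic intensity: ρ = λ/(cμ) = 13.6/(5×4.2) = 0.6476
Since ρ = 0.6476 < 1, system is stable.
Offered load a = λ/μ = cρ = 13.6/4.2 = 3.2381
P₀ = [ Σₙ₌₀^4 aⁿ/n! + a^5/(5!(1-ρ)) ]⁻¹
Σ = a^0/0! + a^1/1! + a^2/2! + a^3/3! + a^4/4! = 1.0000 + 3.2381 + 5.2426 + 5.6587 + 4.5809 = 19.7203
a^5/(5!(1-ρ)) = 355.9984/(120 × 0.35238) = 8.4189
P₀ = 1/(19.7203 + 8.4189) = 0.03554
Lq = P₀·a^5·ρ / (5!(1-ρ)²) = 0.035538 × 355.9984 × 0.64762 / (120 × 0.12417) = 0.5499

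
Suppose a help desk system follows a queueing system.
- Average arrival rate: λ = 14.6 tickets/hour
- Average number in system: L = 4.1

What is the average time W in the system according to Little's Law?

Little's Law: L = λW, so W = L/λ
W = 4.1/14.6 = 0.2808 hours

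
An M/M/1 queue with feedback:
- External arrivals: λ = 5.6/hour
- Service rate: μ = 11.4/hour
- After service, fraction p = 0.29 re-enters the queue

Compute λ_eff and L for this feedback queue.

Effective arrival rate: λ_eff = λ/(1-p) = 5.6/(1-0.29) = 5.6/0.71 = 7.8873
ρ = λ_eff/μ = 7.8873/11.4 = 0.69187
L = ρ/(1-ρ) = 0.69187/(1-0.69187) = 2.2454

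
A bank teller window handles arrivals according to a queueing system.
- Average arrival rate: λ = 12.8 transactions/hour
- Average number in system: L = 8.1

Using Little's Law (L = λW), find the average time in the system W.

Little's Law: L = λW, so W = L/λ
W = 8.1/12.8 = 0.6328 hours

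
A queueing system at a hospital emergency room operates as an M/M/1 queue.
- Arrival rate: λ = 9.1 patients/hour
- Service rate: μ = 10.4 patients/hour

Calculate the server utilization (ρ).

Server utilization: ρ = λ/μ
ρ = 9.1/10.4 = 0.8750
The server is busy 87.50% of the time.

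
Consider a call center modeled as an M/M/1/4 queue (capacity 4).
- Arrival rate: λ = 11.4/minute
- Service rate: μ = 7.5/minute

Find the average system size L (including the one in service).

ρ = λ/μ = 11.4/7.5 = 1.5200
P₀ = (1-ρ)/(1-ρ^(K+1)) = (1-1.5200)/(1-1.5200^5) = -0.5200/-7.1137 = 0.07310
P_K = P₀×ρ^K = 0.07310 × 1.5200^4 = 0.07310 × 5.3379 = 0.3902
L = ρ[1 - (K+1)ρ^K + Kρ^(K+1)] / [(1-ρ)(1-ρ^(K+1))]
L = 1.5200 × (1 - 5×5.33795 + 4×8.11368) / ((1 - 1.5200) × (1 - 8.11368)) = 2.7798 calls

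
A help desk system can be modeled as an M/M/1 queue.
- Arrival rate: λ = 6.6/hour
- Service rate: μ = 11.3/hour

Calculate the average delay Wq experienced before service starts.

First, compute utilization: ρ = λ/μ = 6.6/11.3 = 0.5841
For M/M/1: Wq = λ/(μ(μ-λ))
Wq = 6.6/(11.3 × (11.3-6.6))
Wq = 6.6/(11.3 × 4.70)
Wq = 0.1243 hours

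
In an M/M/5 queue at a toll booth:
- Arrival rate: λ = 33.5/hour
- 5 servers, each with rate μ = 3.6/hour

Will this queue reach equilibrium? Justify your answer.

Stability requires ρ = λ/(cμ) < 1
ρ = 33.5/(5 × 3.6) = 33.5/18.00 = 1.8611
Since 1.8611 ≥ 1, the system is UNSTABLE.
Need c > λ/μ = 33.5/3.6 = 9.31.
Minimum servers needed: c = 10.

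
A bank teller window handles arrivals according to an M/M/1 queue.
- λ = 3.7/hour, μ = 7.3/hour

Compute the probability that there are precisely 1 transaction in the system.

ρ = λ/μ = 3.7/7.3 = 0.5068
P(n) = (1-ρ)ρⁿ
P(1) = (1-0.5068) × 0.5068^1
P(1) = 0.4932 × 0.5068
P(1) = 0.2500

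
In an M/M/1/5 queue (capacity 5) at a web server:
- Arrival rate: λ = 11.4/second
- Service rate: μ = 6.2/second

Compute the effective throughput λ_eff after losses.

ρ = λ/μ = 11.4/6.2 = 1.8387
P₀ = (1-ρ)/(1-ρ^(K+1)) = (1-1.8387)/(1-1.8387^6) = -0.8387/-37.6425 = 0.02228
P_K = P₀×ρ^K = 0.022281 × 1.8387^5 = 0.022281 × 21.0162 = 0.4683
λ_eff = λ(1-P_K) = 11.4 × (1 - 0.468258) = 11.4 × 0.531742 = 6.0619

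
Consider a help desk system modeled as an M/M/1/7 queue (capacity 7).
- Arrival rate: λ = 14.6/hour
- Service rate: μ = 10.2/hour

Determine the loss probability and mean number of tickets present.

ρ = λ/μ = 14.6/10.2 = 1.43137
P₀ = (1-ρ)/(1-ρ^(K+1)) = (1-1.43137)/(1-1.43137^8) = -0.43137/-16.6204 = 0.02595
P_K = P₀×ρ^K = 0.025954 × 1.43137^7 = 0.025954 × 12.3102 = 0.3195
Blocking probability P_7 = 0.3195 (31.95%)
L = ρ[1 - (K+1)ρ^K + Kρ^(K+1)] / [(1-ρ)(1-ρ^(K+1))]
L = 1.43137 × (1 - 8×12.3102 + 7×17.6204) / ((1 - 1.43137) × (1 - 17.6204)) = 5.1631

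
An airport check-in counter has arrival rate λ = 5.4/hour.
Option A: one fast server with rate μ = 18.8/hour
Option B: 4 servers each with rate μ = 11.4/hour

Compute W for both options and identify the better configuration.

Option A: single server μ = 18.8 (M/M/1)
  ρ_A = 5.4/18.8 = 0.2872
  W_A = 1/(μ-λ) = 1/(18.8-5.4) = 1/13.40 = 0.07463

Option B: 4 servers μ = 11.4 (M/M/4)
  ρ_B = λ/(cμ) = 5.4/(4×11.4) = 0.1184
  Offered load a = λ/μ = cρ = 5.4/11.4 = 0.4737
  P₀ = [ Σₙ₌₀^3 aⁿ/n! + a^4/(4!(1-ρ)) ]⁻¹
  Σ = a^0/0! + a^1/1! + a^2/2! + a^3/3! = 1.0000 + 0.4737 + 0.1122 + 0.01771 = 1.6036
  a^4/(4!(1-ρ)) = 0.05034/(24 × 0.8816) = 0.002379
  P₀ = 1/(1.6036 + 0.002379) = 0.6227
  Lq = P₀·a^4·ρ / (4!(1-ρ)²) = 0.6227 × 0.05034 × 0.1184 / (24 × 0.7772) = 0.0001990
  Wq_B = Lq/λ = 0.00019903/5.4 = 0.00003686
  W_B = Wq_B + 1/μ = 0.00003686 + 0.08772 = 0.08776

Since W_A = 0.07463 < W_B = 0.08776, Option A (single fast server) has the shorter time in system.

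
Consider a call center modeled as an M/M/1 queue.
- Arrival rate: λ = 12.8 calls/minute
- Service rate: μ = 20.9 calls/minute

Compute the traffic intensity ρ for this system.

Server utilization: ρ = λ/μ
ρ = 12.8/20.9 = 0.6124
The server is busy 61.24% of the time.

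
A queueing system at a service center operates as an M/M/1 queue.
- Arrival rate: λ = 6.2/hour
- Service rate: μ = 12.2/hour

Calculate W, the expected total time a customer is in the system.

First, compute utilization: ρ = λ/μ = 6.2/12.2 = 0.5082
For M/M/1: W = 1/(μ-λ)
W = 1/(12.2-6.2) = 1/6.00
W = 0.1667 hours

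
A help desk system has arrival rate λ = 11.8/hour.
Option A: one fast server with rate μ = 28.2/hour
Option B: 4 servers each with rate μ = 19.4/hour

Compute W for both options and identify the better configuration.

Option A: single server μ = 28.2 (M/M/1)
  ρ_A = 11.8/28.2 = 0.4184
  W_A = 1/(μ-λ) = 1/(28.2-11.8) = 1/16.40 = 0.06098

Option B: 4 servers μ = 19.4 (M/M/4)
  ρ_B = λ/(cμ) = 11.8/(4×19.4) = 0.1521
  Offered load a = λ/μ = cρ = 11.8/19.4 = 0.6082
  P₀ = [ Σₙ₌₀^3 aⁿ/n! + a^4/(4!(1-ρ)) ]⁻¹
  Σ = a^0/0! + a^1/1! + a^2/2! + a^3/3! = 1.0000 + 0.6082 + 0.1850 + 0.03751 = 1.8307
  a^4/(4!(1-ρ)) = 0.13687/(24 × 0.84794) = 0.006726
  P₀ = 1/(1.8307 + 0.006726) = 0.5442
  Lq = P₀·a^4·ρ / (4!(1-ρ)²) = 0.54423 × 0.13687 × 0.15206 / (24 × 0.71900) = 0.0006564
  Wq_B = Lq/λ = 0.00065642/11.8 = 0.000055629
  W_B = Wq_B + 1/μ = 0.000055629 + 0.051546 = 0.05160

Since W_B = 0.05160 < W_A = 0.06098, Option B (multiple servers) has the shorter time in system.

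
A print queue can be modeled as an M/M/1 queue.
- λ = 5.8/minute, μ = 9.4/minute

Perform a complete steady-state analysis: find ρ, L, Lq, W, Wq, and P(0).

Step 1: ρ = λ/μ = 5.8/9.4 = 0.6170
Step 2: L = λ/(μ-λ) = 5.8/3.60 = 1.6111
Step 3: Lq = λ²/(μ(μ-λ)) = 33.64/(9.4×3.60) = 0.9941
Step 4: W = 1/(μ-λ) = 1/3.60 = 0.27778
Step 5: Wq = λ/(μ(μ-λ)) = 5.8/(9.4×3.60) = 0.1714
Step 6: P(0) = 1-ρ = 0.3830
Verify: L = λW = 5.8×0.27778 = 1.6111 ✔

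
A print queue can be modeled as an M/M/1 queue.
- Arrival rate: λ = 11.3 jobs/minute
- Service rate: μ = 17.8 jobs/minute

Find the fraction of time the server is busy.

Server utilization: ρ = λ/μ
ρ = 11.3/17.8 = 0.6348
The server is busy 63.48% of the time.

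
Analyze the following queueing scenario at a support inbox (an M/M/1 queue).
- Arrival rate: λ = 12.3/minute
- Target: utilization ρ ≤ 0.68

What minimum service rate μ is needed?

ρ = λ/μ, so μ = λ/ρ
μ ≥ 12.3/0.68 = 18.0882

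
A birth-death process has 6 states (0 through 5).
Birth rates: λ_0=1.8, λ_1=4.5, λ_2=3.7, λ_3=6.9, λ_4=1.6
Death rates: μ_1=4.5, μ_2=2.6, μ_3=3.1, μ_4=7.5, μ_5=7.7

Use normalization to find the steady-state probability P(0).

Ratios P(n)/P(0) = (λ₀···λₙ₋₁)/(μ₁···μₙ):
P(1)/P(0) = (1.8)/(4.5) = 0.4000
P(2)/P(0) = (1.8×4.5)/(4.5×2.6) = 0.6923
P(3)/P(0) = (1.8×4.5×3.7)/(4.5×2.6×3.1) = 0.8263
P(4)/P(0) = (1.8×4.5×3.7×6.9)/(4.5×2.6×3.1×7.5) = 0.7602
P(5)/P(0) = (1.8×4.5×3.7×6.9×1.6)/(4.5×2.6×3.1×7.5×7.7) = 0.1580

Normalization: ∑ P(n) = 1
P(0) × (1.0000 + 0.4000 + 0.6923 + 0.8263 + 0.7602 + 0.1580) = 1
P(0) × 3.8368 = 1
P(0) = 1/3.8368 = 0.2606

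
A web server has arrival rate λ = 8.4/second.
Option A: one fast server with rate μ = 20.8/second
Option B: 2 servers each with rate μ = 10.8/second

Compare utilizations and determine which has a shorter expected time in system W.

Option A: single server μ = 20.8 (M/M/1)
  ρ_A = 8.4/20.8 = 0.4038
  W_A = 1/(μ-λ) = 1/(20.8-8.4) = 1/12.40 = 0.08065

Option B: 2 servers μ = 10.8 (M/M/2)
  ρ_B = λ/(cμ) = 8.4/(2×10.8) = 0.3889
  Offered load a = λ/μ = cρ = 8.4/10.8 = 0.7778
  P₀ = [ Σₙ₌₀^1 aⁿ/n! + a^2/(2!(1-ρ)) ]⁻¹
  Σ = a^0/0! + a^1/1! = 1.0000 + 0.7778 = 1.7778
  a^2/(2!(1-ρ)) = 0.6049/(2 × 0.6111) = 0.4949
  P₀ = 1/(1.7778 + 0.4949) = 0.4400
  Lq = P₀·a^2·ρ / (2!(1-ρ)²) = 0.4400 × 0.6049 × 0.3889 / (2 × 0.3735) = 0.1386
  Wq_B = Lq/λ = 0.1386/8.4 = 0.01650
  W_B = Wq_B + 1/μ = 0.01650 + 0.09259 = 0.1091

Since W_A = 0.08065 < W_B = 0.1091, Option A (single fast server) has the shorter time in system.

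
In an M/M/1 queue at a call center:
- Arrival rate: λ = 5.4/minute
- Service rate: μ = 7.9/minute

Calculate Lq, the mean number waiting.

ρ = λ/μ = 5.4/7.9 = 0.6835
For M/M/1: Lq = λ²/(μ(μ-λ))
Lq = 29.16/(7.9 × 2.50)
Lq = 1.4765 calls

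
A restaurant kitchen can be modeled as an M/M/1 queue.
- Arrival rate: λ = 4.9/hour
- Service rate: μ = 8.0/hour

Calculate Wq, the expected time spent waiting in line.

First, compute utilization: ρ = λ/μ = 4.9/8.0 = 0.6125
For M/M/1: Wq = λ/(μ(μ-λ))
Wq = 4.9/(8.0 × (8.0-4.9))
Wq = 4.9/(8.0 × 3.10)
Wq = 0.1976 hours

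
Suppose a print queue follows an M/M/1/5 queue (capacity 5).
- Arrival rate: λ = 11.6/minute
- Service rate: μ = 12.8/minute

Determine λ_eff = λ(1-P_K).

ρ = λ/μ = 11.6/12.8 = 0.90625
P₀ = (1-ρ)/(1-ρ^(K+1)) = (1-0.90625)/(1-0.90625^6) = 0.09375/0.4460 = 0.2102
P_K = P₀×ρ^K = 0.2102 × 0.90625^5 = 0.2102 × 0.6113 = 0.1285
λ_eff = λ(1-P_K) = 11.6 × (1 - 0.12848) = 11.6 × 0.87152 = 10.1096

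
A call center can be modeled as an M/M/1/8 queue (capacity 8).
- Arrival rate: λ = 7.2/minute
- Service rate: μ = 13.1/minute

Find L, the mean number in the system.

ρ = λ/μ = 7.2/13.1 = 0.54962
P₀ = (1-ρ)/(1-ρ^(K+1)) = (1-0.54962)/(1-0.54962^9) = 0.4504/0.9954 = 0.4525
P_K = P₀×ρ^K = 0.4525 × 0.54962^8 = 0.4525 × 0.008327 = 0.003768
L = ρ[1 - (K+1)ρ^K + Kρ^(K+1)] / [(1-ρ)(1-ρ^(K+1))]
L = 0.54962 × (1 - 9×0.008327 + 8×0.004577) / ((1 - 0.54962) × (1 - 0.004577)) = 1.1790 calls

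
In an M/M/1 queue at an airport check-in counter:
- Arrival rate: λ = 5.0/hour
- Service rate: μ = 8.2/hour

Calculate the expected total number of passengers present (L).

ρ = λ/μ = 5.0/8.2 = 0.6098
For M/M/1: L = λ/(μ-λ)
L = 5.0/(8.2-5.0) = 5.0/3.20
L = 1.5625 passengers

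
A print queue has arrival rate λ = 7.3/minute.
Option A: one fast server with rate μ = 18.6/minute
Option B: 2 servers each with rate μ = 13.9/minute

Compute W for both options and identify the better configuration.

Option A: single server μ = 18.6 (M/M/1)
  ρ_A = 7.3/18.6 = 0.3925
  W_A = 1/(μ-λ) = 1/(18.6-7.3) = 1/11.30 = 0.08850

Option B: 2 servers μ = 13.9 (M/M/2)
  ρ_B = λ/(cμ) = 7.3/(2×13.9) = 0.2626
  Offered load a = λ/μ = cρ = 7.3/13.9 = 0.5252
  P₀ = [ Σₙ₌₀^1 aⁿ/n! + a^2/(2!(1-ρ)) ]⁻¹
  Σ = a^0/0! + a^1/1! = 1.0000 + 0.5252 = 1.5252
  a^2/(2!(1-ρ)) = 0.2758/(2 × 0.7374) = 0.1870
  P₀ = 1/(1.5252 + 0.1870) = 0.5840
  Lq = P₀·a^2·ρ / (2!(1-ρ)²) = 0.5840 × 0.2758 × 0.2626 / (2 × 0.5438) = 0.03889
  Wq_B = Lq/λ = 0.038895/7.3 = 0.005328
  W_B = Wq_B + 1/μ = 0.005328 + 0.07194 = 0.07727

Since W_B = 0.07727 < W_A = 0.08850, Option B (multiple servers) has the shorter time in system.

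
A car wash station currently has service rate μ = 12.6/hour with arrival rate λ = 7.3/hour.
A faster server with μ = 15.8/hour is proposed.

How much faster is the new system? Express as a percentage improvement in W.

System 1: ρ₁ = 7.3/12.6 = 0.5794, W₁ = 1/(12.6-7.3) = 0.18868
System 2: ρ₂ = 7.3/15.8 = 0.4620, W₂ = 1/(15.8-7.3) = 0.11765
Improvement: (W₁-W₂)/W₁ = (0.18868-0.11765)/0.18868 = 37.65%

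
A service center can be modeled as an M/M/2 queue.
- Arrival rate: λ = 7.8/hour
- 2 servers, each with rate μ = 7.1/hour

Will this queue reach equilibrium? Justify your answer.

Stability requires ρ = λ/(cμ) < 1
ρ = 7.8/(2 × 7.1) = 7.8/14.20 = 0.5493
Since 0.5493 < 1, the system is STABLE.
The servers are busy 54.93% of the time.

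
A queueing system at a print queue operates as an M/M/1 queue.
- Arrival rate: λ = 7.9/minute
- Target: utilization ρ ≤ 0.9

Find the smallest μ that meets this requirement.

ρ = λ/μ, so μ = λ/ρ
μ ≥ 7.9/0.9 = 8.7778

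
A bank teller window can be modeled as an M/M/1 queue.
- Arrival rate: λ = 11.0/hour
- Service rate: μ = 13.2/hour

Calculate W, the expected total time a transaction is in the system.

First, compute utilization: ρ = λ/μ = 11.0/13.2 = 0.8333
For M/M/1: W = 1/(μ-λ)
W = 1/(13.2-11.0) = 1/2.20
W = 0.4545 hours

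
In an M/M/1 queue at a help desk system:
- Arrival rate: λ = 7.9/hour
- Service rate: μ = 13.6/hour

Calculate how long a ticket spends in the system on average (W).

First, compute utilization: ρ = λ/μ = 7.9/13.6 = 0.5809
For M/M/1: W = 1/(μ-λ)
W = 1/(13.6-7.9) = 1/5.70
W = 0.1754 hours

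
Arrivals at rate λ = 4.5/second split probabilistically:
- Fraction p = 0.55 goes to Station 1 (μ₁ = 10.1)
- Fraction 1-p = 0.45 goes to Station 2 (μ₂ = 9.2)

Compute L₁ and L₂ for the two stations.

Effective rates: λ₁ = 4.5×0.55 = 2.475, λ₂ = 4.5×0.45 = 2.025
Station 1: ρ₁ = 2.475/10.1 = 0.24505, L₁ = ρ₁/(1-ρ₁) = 0.24505/(1-0.24505) = 0.3246
Station 2: ρ₂ = 2.025/9.2 = 0.2201, L₂ = ρ₂/(1-ρ₂) = 0.2201/(1-0.2201) = 0.2822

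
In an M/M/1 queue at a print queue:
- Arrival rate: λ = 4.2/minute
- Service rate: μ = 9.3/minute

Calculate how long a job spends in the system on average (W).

First, compute utilization: ρ = λ/μ = 4.2/9.3 = 0.4516
For M/M/1: W = 1/(μ-λ)
W = 1/(9.3-4.2) = 1/5.10
W = 0.1961 minutes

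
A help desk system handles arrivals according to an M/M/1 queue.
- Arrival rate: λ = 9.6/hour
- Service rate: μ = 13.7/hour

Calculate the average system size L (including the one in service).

ρ = λ/μ = 9.6/13.7 = 0.7007
For M/M/1: L = λ/(μ-λ)
L = 9.6/(13.7-9.6) = 9.6/4.10
L = 2.3415 tickets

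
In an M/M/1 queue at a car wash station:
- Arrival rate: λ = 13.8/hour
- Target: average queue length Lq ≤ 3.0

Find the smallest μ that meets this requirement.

For M/M/1: Lq = λ²/(μ(μ-λ))
Need Lq ≤ 3.0, i.e. μ(μ-λ) ≥ λ²/3.0
μ² - 13.8μ - 190.44/3.0 ≥ 0  →  μ² - 13.8μ - 63.4800 ≥ 0
Quadratic formula (positive root): μ = [λ + √(λ² + 4×63.4800)]/2
Discriminant: 190.44 + 4×63.4800 = 444.3600, √444.3600 = 21.0798
μ ≥ (13.8 + 21.0798)/2 = 17.4399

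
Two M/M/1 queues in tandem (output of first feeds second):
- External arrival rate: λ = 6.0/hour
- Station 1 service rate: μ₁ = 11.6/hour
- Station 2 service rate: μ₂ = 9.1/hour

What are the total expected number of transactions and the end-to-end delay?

By Jackson's theorem, each station behaves as independent M/M/1.
Station 1: ρ₁ = 6.0/11.6 = 0.5172, L₁ = ρ₁/(1-ρ₁) = λ/(μ₁-λ) = 6.0/5.60 = 1.07143
Station 2: ρ₂ = 6.0/9.1 = 0.6593, L₂ = ρ₂/(1-ρ₂) = λ/(μ₂-λ) = 6.0/3.10 = 1.93548
Total: L = L₁ + L₂ = 1.07143 + 1.93548 = 3.00691
W = L/λ = 3.00691/6.0 = 0.5012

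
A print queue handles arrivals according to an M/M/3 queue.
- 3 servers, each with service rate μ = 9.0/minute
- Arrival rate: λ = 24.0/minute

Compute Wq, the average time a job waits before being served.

Traffic intensity: ρ = λ/(cμ) = 24.0/(3×9.0) = 0.8889
Since ρ = 0.8889 < 1, system is stable.
Offered load a = λ/μ = cρ = 24.0/9.0 = 2.6667
P₀ = [ Σₙ₌₀^2 aⁿ/n! + a^3/(3!(1-ρ)) ]⁻¹
Σ = a^0/0! + a^1/1! + a^2/2! = 1.00000 + 2.66667 + 3.55556 = 7.2222
a^3/(3!(1-ρ)) = 18.96296/(6 × 0.1111111) = 28.4444
P₀ = 1/(7.2222 + 28.4444) = 0.02804
Lq = P₀·a^3·ρ / (3!(1-ρ)²) = 0.0280374 × 18.9630 × 0.888889 / (6 × 0.0123457) = 6.3801
Wq = Lq/λ = 6.3801/24.0 = 0.2658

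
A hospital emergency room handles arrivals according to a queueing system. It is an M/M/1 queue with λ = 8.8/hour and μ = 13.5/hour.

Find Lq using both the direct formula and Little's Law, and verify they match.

Method 1 (direct): Lq = λ²/(μ(μ-λ)) = 77.44/(13.5 × 4.70) = 1.2205

Method 2 (Little's Law):
W = 1/(μ-λ) = 1/4.70 = 0.212766
Wq = W - 1/μ = 0.212766 - 0.0740741 = 0.13869
Lq = λWq = 8.8 × 0.13869 = 1.2205 ✔ (matches Method 1)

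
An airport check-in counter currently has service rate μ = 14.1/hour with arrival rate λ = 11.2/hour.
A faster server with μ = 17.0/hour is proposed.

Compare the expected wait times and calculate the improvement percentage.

System 1: ρ₁ = 11.2/14.1 = 0.7943, W₁ = 1/(14.1-11.2) = 0.3448
System 2: ρ₂ = 11.2/17.0 = 0.6588, W₂ = 1/(17.0-11.2) = 0.1724
Improvement: (W₁-W₂)/W₁ = (0.3448-0.1724)/0.3448 = 50.00%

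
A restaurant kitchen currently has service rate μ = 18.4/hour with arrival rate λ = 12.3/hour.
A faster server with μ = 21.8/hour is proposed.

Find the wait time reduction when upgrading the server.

System 1: ρ₁ = 12.3/18.4 = 0.6685, W₁ = 1/(18.4-12.3) = 0.16393
System 2: ρ₂ = 12.3/21.8 = 0.5642, W₂ = 1/(21.8-12.3) = 0.10526
Improvement: (W₁-W₂)/W₁ = (0.16393-0.10526)/0.16393 = 35.79%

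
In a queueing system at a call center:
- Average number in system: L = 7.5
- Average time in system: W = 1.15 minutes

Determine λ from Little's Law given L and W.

Little's Law: L = λW, so λ = L/W
λ = 7.5/1.15 = 6.5217 calls/minute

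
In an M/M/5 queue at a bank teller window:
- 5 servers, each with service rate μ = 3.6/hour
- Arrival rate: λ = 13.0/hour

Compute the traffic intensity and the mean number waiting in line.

Traffic intensity: ρ = λ/(cμ) = 13.0/(5×3.6) = 0.7222
Since ρ = 0.7222 < 1, system is stable.
Offered load a = λ/μ = cρ = 13.0/3.6 = 3.6111
P₀ = [ Σₙ₌₀^4 aⁿ/n! + a^5/(5!(1-ρ)) ]⁻¹
Σ = a^0/0! + a^1/1! + a^2/2! + a^3/3! + a^4/4! = 1.0000 + 3.6111 + 6.5201 + 7.8482 + 7.0852 = 26.0646
a^5/(5!(1-ρ)) = 614.0507/(120 × 0.277778) = 18.4215
P₀ = 1/(26.0646 + 18.4215) = 0.02248
Lq = P₀·a^5·ρ / (5!(1-ρ)²) = 0.0224789 × 614.0507 × 0.722222 / (120 × 0.0771605) = 1.0766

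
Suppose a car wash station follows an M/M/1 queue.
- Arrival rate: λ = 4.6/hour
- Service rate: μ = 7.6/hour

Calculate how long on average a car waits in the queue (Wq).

First, compute utilization: ρ = λ/μ = 4.6/7.6 = 0.6053
For M/M/1: Wq = λ/(μ(μ-λ))
Wq = 4.6/(7.6 × (7.6-4.6))
Wq = 4.6/(7.6 × 3.00)
Wq = 0.2018 hours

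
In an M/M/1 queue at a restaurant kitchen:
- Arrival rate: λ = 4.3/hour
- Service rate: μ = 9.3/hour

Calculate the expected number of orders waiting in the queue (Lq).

ρ = λ/μ = 4.3/9.3 = 0.4624
For M/M/1: Lq = λ²/(μ(μ-λ))
Lq = 18.49/(9.3 × 5.00)
Lq = 0.3976 orders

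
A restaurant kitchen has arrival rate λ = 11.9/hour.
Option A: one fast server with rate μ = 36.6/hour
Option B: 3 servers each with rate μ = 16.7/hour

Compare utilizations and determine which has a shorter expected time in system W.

Option A: single server μ = 36.6 (M/M/1)
  ρ_A = 11.9/36.6 = 0.3251
  W_A = 1/(μ-λ) = 1/(36.6-11.9) = 1/24.70 = 0.04049

Option B: 3 servers μ = 16.7 (M/M/3)
  ρ_B = λ/(cμ) = 11.9/(3×16.7) = 0.2375
  Offered load a = λ/μ = cρ = 11.9/16.7 = 0.7126
  P₀ = [ Σₙ₌₀^2 aⁿ/n! + a^3/(3!(1-ρ)) ]⁻¹
  Σ = a^0/0! + a^1/1! + a^2/2! = 1.0000 + 0.7126 + 0.2539 = 1.9665
  a^3/(3!(1-ρ)) = 0.36182/(6 × 0.76248) = 0.07909
  P₀ = 1/(1.9665 + 0.07909) = 0.4889
  Lq = P₀·a^3·ρ / (3!(1-ρ)²) = 0.4889 × 0.3618 × 0.2375 / (6 × 0.5814) = 0.01204
  Wq_B = Lq/λ = 0.01204/11.9 = 0.001012
  W_B = Wq_B + 1/μ = 0.001012 + 0.05988 = 0.06089

Since W_A = 0.04049 < W_B = 0.06089, Option A (single fast server) has the shorter time in system.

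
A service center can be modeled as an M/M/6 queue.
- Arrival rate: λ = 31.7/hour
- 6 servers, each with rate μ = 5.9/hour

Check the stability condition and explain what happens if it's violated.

Stability requires ρ = λ/(cμ) < 1
ρ = 31.7/(6 × 5.9) = 31.7/35.40 = 0.8955
Since 0.8955 < 1, the system is STABLE.
The servers are busy 89.55% of the time.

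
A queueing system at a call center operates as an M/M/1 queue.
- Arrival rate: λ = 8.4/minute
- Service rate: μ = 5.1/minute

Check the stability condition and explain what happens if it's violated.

Stability requires ρ = λ/(cμ) < 1
ρ = 8.4/(1 × 5.1) = 8.4/5.10 = 1.6471
Since 1.6471 ≥ 1, the system is UNSTABLE.
Queue grows without bound. Need μ > λ = 8.4.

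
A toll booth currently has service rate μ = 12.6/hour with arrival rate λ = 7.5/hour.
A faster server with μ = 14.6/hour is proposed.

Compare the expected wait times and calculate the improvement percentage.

System 1: ρ₁ = 7.5/12.6 = 0.5952, W₁ = 1/(12.6-7.5) = 0.19608
System 2: ρ₂ = 7.5/14.6 = 0.5137, W₂ = 1/(14.6-7.5) = 0.14085
Improvement: (W₁-W₂)/W₁ = (0.19608-0.14085)/0.19608 = 28.17%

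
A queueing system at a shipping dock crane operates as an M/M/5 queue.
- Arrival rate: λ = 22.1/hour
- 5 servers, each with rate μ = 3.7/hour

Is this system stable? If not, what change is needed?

Stability requires ρ = λ/(cμ) < 1
ρ = 22.1/(5 × 3.7) = 22.1/18.50 = 1.1946
Since 1.1946 ≥ 1, the system is UNSTABLE.
Need c > λ/μ = 22.1/3.7 = 5.97.
Minimum servers needed: c = 6.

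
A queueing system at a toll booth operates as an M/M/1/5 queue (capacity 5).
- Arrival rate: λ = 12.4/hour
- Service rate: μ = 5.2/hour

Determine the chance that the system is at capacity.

ρ = λ/μ = 12.4/5.2 = 2.3846
P₀ = (1-ρ)/(1-ρ^(K+1)) = (1-2.3846)/(1-2.3846^6) = -1.3846/-182.8625 = 0.007572
P_K = P₀×ρ^K = 0.007572 × 2.3846^5 = 0.007572 × 77.1041 = 0.5838
Blocking probability = 58.38%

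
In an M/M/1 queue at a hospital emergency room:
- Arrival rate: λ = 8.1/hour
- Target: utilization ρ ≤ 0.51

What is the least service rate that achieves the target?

ρ = λ/μ, so μ = λ/ρ
μ ≥ 8.1/0.51 = 15.8824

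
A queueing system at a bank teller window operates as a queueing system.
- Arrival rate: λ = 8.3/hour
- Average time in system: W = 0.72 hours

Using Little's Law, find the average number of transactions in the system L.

Little's Law: L = λW
L = 8.3 × 0.72 = 5.9760 transactions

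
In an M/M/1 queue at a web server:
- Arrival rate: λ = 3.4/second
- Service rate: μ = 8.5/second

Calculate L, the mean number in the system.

ρ = λ/μ = 3.4/8.5 = 0.4000
For M/M/1: L = λ/(μ-λ)
L = 3.4/(8.5-3.4) = 3.4/5.10
L = 0.6667 requests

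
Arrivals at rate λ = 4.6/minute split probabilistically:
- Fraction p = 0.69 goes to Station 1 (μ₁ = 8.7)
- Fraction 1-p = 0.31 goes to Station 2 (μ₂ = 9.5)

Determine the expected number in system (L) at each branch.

Effective rates: λ₁ = 4.6×0.69 = 3.174, λ₂ = 4.6×0.31 = 1.426
Station 1: ρ₁ = 3.174/8.7 = 0.36483, L₁ = ρ₁/(1-ρ₁) = 0.36483/(1-0.36483) = 0.5744
Station 2: ρ₂ = 1.426/9.5 = 0.1501, L₂ = ρ₂/(1-ρ₂) = 0.1501/(1-0.1501) = 0.1766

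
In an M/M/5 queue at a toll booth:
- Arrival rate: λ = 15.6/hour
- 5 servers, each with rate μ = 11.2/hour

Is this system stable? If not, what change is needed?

Stability requires ρ = λ/(cμ) < 1
ρ = 15.6/(5 × 11.2) = 15.6/56.00 = 0.2786
Since 0.2786 < 1, the system is STABLE.
The servers are busy 27.86% of the time.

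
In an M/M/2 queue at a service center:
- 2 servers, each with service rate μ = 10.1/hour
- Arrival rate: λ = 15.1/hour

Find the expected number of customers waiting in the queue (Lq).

Traffic intensity: ρ = λ/(cμ) = 15.1/(2×10.1) = 0.7475
Since ρ = 0.7475 < 1, system is stable.
Offered load a = λ/μ = cρ = 15.1/10.1 = 1.4950
P₀ = [ Σₙ₌₀^1 aⁿ/n! + a^2/(2!(1-ρ)) ]⁻¹
Σ = a^0/0! + a^1/1! = 1.0000 + 1.4950 = 2.4950
a^2/(2!(1-ρ)) = 2.2352/(2 × 0.25248) = 4.4265
P₀ = 1/(2.4950 + 4.4265) = 0.1445
Lq = P₀·a^2·ρ / (2!(1-ρ)²) = 0.144476 × 2.23517 × 0.747525 / (2 × 0.0637438) = 1.8935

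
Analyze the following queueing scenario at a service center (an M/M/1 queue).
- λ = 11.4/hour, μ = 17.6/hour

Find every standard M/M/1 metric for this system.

Step 1: ρ = λ/μ = 11.4/17.6 = 0.6477
Step 2: L = λ/(μ-λ) = 11.4/6.20 = 1.8387
Step 3: Lq = λ²/(μ(μ-λ)) = 129.96/(17.6×6.20) = 1.1910
Step 4: W = 1/(μ-λ) = 1/6.20 = 0.16129
Step 5: Wq = λ/(μ(μ-λ)) = 11.4/(17.6×6.20) = 0.1045
Step 6: P(0) = 1-ρ = 0.3523
Verify: L = λW = 11.4×0.16129 = 1.8387 ✔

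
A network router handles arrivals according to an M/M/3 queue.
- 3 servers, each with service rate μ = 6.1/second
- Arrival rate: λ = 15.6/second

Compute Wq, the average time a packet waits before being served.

Traffic intensity: ρ = λ/(cμ) = 15.6/(3×6.1) = 0.8525
Since ρ = 0.8525 < 1, system is stable.
Offered load a = λ/μ = cρ = 15.6/6.1 = 2.5574
P₀ = [ Σₙ₌₀^2 aⁿ/n! + a^3/(3!(1-ρ)) ]⁻¹
Σ = a^0/0! + a^1/1! + a^2/2! = 1.0000 + 2.5574 + 3.2701 = 6.8275
a^3/(3!(1-ρ)) = 16.7257/(6 × 0.147541) = 18.8938
P₀ = 1/(6.8275 + 18.8938) = 0.03888
Lq = P₀·a^3·ρ / (3!(1-ρ)²) = 0.0388783 × 16.7257 × 0.852459 / (6 × 0.0217683) = 4.2441
Wq = Lq/λ = 4.2441/15.6 = 0.2721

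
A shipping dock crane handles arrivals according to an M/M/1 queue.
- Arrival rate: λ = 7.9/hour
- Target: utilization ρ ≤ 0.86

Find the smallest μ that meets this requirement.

ρ = λ/μ, so μ = λ/ρ
μ ≥ 7.9/0.86 = 9.1860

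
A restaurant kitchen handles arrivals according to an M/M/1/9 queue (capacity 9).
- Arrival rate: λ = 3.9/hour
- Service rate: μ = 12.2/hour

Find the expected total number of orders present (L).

ρ = λ/μ = 3.9/12.2 = 0.31967
P₀ = (1-ρ)/(1-ρ^(K+1)) = (1-0.31967)/(1-0.31967^10) = 0.6803/1.0000 = 0.6803
P_K = P₀×ρ^K = 0.6803 × 0.31967^9 = 0.6803 × 0.00003486 = 0.00002372
L = ρ[1 - (K+1)ρ^K + Kρ^(K+1)] / [(1-ρ)(1-ρ^(K+1))]
L = 0.31967 × (1 - 10×0.00003486 + 9×0.00001114) / ((1 - 0.31967) × (1 - 0.00001114)) = 0.4698 orders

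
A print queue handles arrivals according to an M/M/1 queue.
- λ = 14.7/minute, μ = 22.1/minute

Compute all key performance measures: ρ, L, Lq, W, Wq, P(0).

Step 1: ρ = λ/μ = 14.7/22.1 = 0.6652
Step 2: L = λ/(μ-λ) = 14.7/7.40 = 1.9865
Step 3: Lq = λ²/(μ(μ-λ)) = 216.09/(22.1×7.40) = 1.3213
Step 4: W = 1/(μ-λ) = 1/7.40 = 0.135135
Step 5: Wq = λ/(μ(μ-λ)) = 14.7/(22.1×7.40) = 0.08989
Step 6: P(0) = 1-ρ = 0.3348
Verify: L = λW = 14.7×0.135135 = 1.9865 ✔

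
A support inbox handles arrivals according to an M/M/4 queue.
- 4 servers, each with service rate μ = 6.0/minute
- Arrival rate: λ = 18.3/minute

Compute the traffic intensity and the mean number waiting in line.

Traffic intensity: ρ = λ/(cμ) = 18.3/(4×6.0) = 0.7625
Since ρ = 0.7625 < 1, system is stable.
Offered load a = λ/μ = cρ = 18.3/6.0 = 3.0500
P₀ = [ Σₙ₌₀^3 aⁿ/n! + a^4/(4!(1-ρ)) ]⁻¹
Σ = a^0/0! + a^1/1! + a^2/2! + a^3/3! = 1.00000 + 3.05000 + 4.65125 + 4.72877 = 13.4300
a^4/(4!(1-ρ)) = 86.5365/(24 × 0.2375) = 15.1818
P₀ = 1/(13.4300 + 15.1818) = 0.03495
Lq = P₀·a^4·ρ / (4!(1-ρ)²) = 0.0349505 × 86.5365 × 0.762500 / (24 × 0.0564062) = 1.7035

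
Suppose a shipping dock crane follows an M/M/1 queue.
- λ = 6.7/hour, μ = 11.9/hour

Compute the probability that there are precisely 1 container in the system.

ρ = λ/μ = 6.7/11.9 = 0.5630
P(n) = (1-ρ)ρⁿ
P(1) = (1-0.5630) × 0.5630^1
P(1) = 0.4370 × 0.5630
P(1) = 0.2460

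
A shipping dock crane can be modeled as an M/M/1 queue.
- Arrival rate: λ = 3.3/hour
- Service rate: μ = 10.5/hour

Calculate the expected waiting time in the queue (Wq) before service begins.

First, compute utilization: ρ = λ/μ = 3.3/10.5 = 0.3143
For M/M/1: Wq = λ/(μ(μ-λ))
Wq = 3.3/(10.5 × (10.5-3.3))
Wq = 3.3/(10.5 × 7.20)
Wq = 0.04365 hours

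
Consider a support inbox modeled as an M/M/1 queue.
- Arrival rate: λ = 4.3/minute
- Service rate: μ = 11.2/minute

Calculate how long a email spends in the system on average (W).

First, compute utilization: ρ = λ/μ = 4.3/11.2 = 0.3839
For M/M/1: W = 1/(μ-λ)
W = 1/(11.2-4.3) = 1/6.90
W = 0.1449 minutes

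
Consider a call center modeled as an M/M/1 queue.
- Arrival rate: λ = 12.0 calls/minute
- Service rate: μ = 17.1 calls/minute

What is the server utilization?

Server utilization: ρ = λ/μ
ρ = 12.0/17.1 = 0.7018
The server is busy 70.18% of the time.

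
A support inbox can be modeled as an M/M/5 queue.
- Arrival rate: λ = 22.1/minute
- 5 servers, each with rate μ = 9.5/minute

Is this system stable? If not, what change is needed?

Stability requires ρ = λ/(cμ) < 1
ρ = 22.1/(5 × 9.5) = 22.1/47.50 = 0.4653
Since 0.4653 < 1, the system is STABLE.
The servers are busy 46.53% of the time.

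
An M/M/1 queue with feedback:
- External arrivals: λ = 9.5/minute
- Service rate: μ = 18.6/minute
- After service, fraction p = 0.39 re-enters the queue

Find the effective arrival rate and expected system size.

Effective arrival rate: λ_eff = λ/(1-p) = 9.5/(1-0.39) = 9.5/0.61 = 15.5738
ρ = λ_eff/μ = 15.5738/18.6 = 0.8373
L = ρ/(1-ρ) = 0.8373/(1-0.8373) = 5.1463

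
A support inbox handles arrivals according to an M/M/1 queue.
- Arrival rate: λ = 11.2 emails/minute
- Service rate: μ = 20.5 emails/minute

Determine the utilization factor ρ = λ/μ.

Server utilization: ρ = λ/μ
ρ = 11.2/20.5 = 0.5463
The server is busy 54.63% of the time.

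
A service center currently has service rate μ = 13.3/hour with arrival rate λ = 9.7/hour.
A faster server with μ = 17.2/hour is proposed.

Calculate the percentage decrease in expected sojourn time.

System 1: ρ₁ = 9.7/13.3 = 0.7293, W₁ = 1/(13.3-9.7) = 0.27778
System 2: ρ₂ = 9.7/17.2 = 0.5640, W₂ = 1/(17.2-9.7) = 0.13333
Improvement: (W₁-W₂)/W₁ = (0.27778-0.13333)/0.27778 = 52.00%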